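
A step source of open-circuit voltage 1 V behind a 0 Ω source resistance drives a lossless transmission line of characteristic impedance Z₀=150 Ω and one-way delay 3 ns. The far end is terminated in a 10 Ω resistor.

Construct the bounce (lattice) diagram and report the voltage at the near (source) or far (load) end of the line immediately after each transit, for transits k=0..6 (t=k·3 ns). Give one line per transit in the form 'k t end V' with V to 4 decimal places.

0 0 source 1.0000
1 3 load 0.1250
2 6 source 1.0000
3 9 load 0.2344
4 12 source 1.0000
5 15 load 0.3301
6 18 source 1.0000

Γ_L=-0.875000, Γ_S=-1.000000; launch V₁=1·150/150=1.000000
k=0 src: V=1.0000
k=1 load: inc=1.000000, refl=1.000000·-0.875000=-0.8750; V=0.000000+1.000000+-0.875000=0.1250
k=2 src: inc=-0.875000, refl=-0.875000·-1.000000=0.8750; V=1.000000+-0.875000+0.875000=1.0000
k=3 load: inc=0.875000, refl=0.875000·-0.875000=-0.7656; V=0.125000+0.875000+-0.765625=0.2344
k=4 src: inc=-0.765625, refl=-0.765625·-1.000000=0.7656; V=1.000000+-0.765625+0.765625=1.0000
k=5 load: inc=0.765625, refl=0.765625·-0.875000=-0.6699; V=0.234375+0.765625+-0.669922=0.3301
k=6 src: inc=-0.669922, refl=-0.669922·-1.000000=0.6699; V=1.000000+-0.669922+0.669922=1.0000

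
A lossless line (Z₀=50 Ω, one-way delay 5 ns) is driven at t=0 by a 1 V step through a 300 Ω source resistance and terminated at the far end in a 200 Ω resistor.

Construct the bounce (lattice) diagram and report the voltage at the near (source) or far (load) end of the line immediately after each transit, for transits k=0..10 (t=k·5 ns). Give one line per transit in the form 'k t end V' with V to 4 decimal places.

0 0 source 0.1429
1 5 load 0.2286
2 10 source 0.2898
3 15 load 0.3265
4 20 source 0.3528
5 25 load 0.3685
6 30 source 0.3798
7 35 load 0.3865
8 40 source 0.3913
9 45 load 0.3942
10 50 source 0.3963

Γ_L=0.600000, Γ_S=0.714286; launch V₁=1·50/350=0.142857
k=0 src: V=0.1429
k=1 load: inc=0.142857, refl=0.142857·0.600000=0.0857; V=0.000000+0.142857+0.085714=0.2286
k=2 src: inc=0.085714, refl=0.085714·0.714286=0.0612; V=0.142857+0.085714+0.061224=0.2898
k=3 load: inc=0.061224, refl=0.061224·0.600000=0.0367; V=0.228571+0.061224+0.036735=0.3265
k=4 src: inc=0.036735, refl=0.036735·0.714286=0.0262; V=0.289796+0.036735+0.026239=0.3528
k=5 load: inc=0.026239, refl=0.026239·0.600000=0.0157; V=0.326531+0.026239+0.015743=0.3685
k=6 src: inc=0.015743, refl=0.015743·0.714286=0.0112; V=0.352770+0.015743+0.011245=0.3798
k=7 load: inc=0.011245, refl=0.011245·0.600000=0.0067; V=0.368513+0.011245+0.006747=0.3865
k=8 src: inc=0.006747, refl=0.006747·0.714286=0.0048; V=0.379758+0.006747+0.004819=0.3913
k=9 load: inc=0.004819, refl=0.004819·0.600000=0.0029; V=0.386506+0.004819+0.002892=0.3942
k=10 src: inc=0.002892, refl=0.002892·0.714286=0.0021; V=0.391325+0.002892+0.002065=0.3963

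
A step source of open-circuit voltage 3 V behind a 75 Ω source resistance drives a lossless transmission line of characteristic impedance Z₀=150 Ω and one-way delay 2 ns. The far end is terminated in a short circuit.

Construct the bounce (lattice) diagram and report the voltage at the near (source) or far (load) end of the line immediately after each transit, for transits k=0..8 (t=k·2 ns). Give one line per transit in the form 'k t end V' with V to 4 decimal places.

0 0 source 2.0000
1 2 load 0.0000
2 4 source 0.6667
3 6 load 0.0000
4 8 source 0.2222
5 10 load 0.0000
6 12 source 0.0741
7 14 load 0.0000
8 16 source 0.0247

Γ_L=-1.000000, Γ_S=-0.333333; launch V₁=3·150/225=2.000000
k=0 src: V=2.0000
k=1 load: inc=2.000000, refl=2.000000·-1.000000=-2.0000; V=0.000000+2.000000+-2.000000=0.0000
k=2 src: inc=-2.000000, refl=-2.000000·-0.333333=0.6667; V=2.000000+-2.000000+0.666667=0.6667
k=3 load: inc=0.666667, refl=0.666667·-1.000000=-0.6667; V=0.000000+0.666667+-0.666667=0.0000
k=4 src: inc=-0.666667, refl=-0.666667·-0.333333=0.2222; V=0.666667+-0.666667+0.222222=0.2222
k=5 load: inc=0.222222, refl=0.222222·-1.000000=-0.2222; V=0.000000+0.222222+-0.222222=0.0000
k=6 src: inc=-0.222222, refl=-0.222222·-0.333333=0.0741; V=0.222222+-0.222222+0.074074=0.0741
k=7 load: inc=0.074074, refl=0.074074·-1.000000=-0.0741; V=0.000000+0.074074+-0.074074=0.0000
k=8 src: inc=-0.074074, refl=-0.074074·-0.333333=0.0247; V=0.074074+-0.074074+0.024691=0.0247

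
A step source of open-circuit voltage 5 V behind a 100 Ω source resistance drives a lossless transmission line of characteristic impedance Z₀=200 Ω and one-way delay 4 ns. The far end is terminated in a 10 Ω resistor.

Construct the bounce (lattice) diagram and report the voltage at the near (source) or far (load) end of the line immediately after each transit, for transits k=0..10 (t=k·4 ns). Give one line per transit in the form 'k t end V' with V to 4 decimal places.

0 0 source 3.3333
1 4 load 0.3175
2 8 source 1.3228
3 12 load 0.4132
4 16 source 0.7164
5 20 load 0.4421
6 24 source 0.5335
7 28 load 0.4508
8 32 source 0.4784
9 36 load 0.4534
10 40 source 0.4617

Γ_L=-0.904762, Γ_S=-0.333333; launch V₁=5·200/300=3.333333
k=0 src: V=3.3333
k=1 load: inc=3.333333, refl=3.333333·-0.904762=-3.0159; V=0.000000+3.333333+-3.015873=0.3175
k=2 src: inc=-3.015873, refl=-3.015873·-0.333333=1.0053; V=3.333333+-3.015873+1.005291=1.3228
k=3 load: inc=1.005291, refl=1.005291·-0.904762=-0.9095; V=0.317460+1.005291+-0.909549=0.4132
k=4 src: inc=-0.909549, refl=-0.909549·-0.333333=0.3032; V=1.322751+-0.909549+0.303183=0.7164
k=5 load: inc=0.303183, refl=0.303183·-0.904762=-0.2743; V=0.413202+0.303183+-0.274308=0.4421
k=6 src: inc=-0.274308, refl=-0.274308·-0.333333=0.0914; V=0.716385+-0.274308+0.091436=0.5335
k=7 load: inc=0.091436, refl=0.091436·-0.904762=-0.0827; V=0.442077+0.091436+-0.082728=0.4508
k=8 src: inc=-0.082728, refl=-0.082728·-0.333333=0.0276; V=0.533513+-0.082728+0.027576=0.4784
k=9 load: inc=0.027576, refl=0.027576·-0.904762=-0.0249; V=0.450785+0.027576+-0.024950=0.4534
k=10 src: inc=-0.024950, refl=-0.024950·-0.333333=0.0083; V=0.478361+-0.024950+0.008317=0.4617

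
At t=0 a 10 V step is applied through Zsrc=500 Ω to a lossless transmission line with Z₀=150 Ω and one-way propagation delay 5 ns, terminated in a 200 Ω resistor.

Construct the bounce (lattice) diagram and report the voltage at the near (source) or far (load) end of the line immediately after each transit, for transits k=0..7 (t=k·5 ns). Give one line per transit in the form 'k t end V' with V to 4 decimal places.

0 0 source 2.3077
1 5 load 2.6374
2 10 source 2.8149
3 15 load 2.8402
4 20 source 2.8539
5 25 load 2.8558
6 30 source 2.8569
7 35 load 2.8570

Γ_L=0.142857, Γ_S=0.538462; launch V₁=10·150/650=2.307692
k=0 src: V=2.3077
k=1 load: inc=2.307692, refl=2.307692·0.142857=0.3297; V=0.000000+2.307692+0.329670=2.6374
k=2 src: inc=0.329670, refl=0.329670·0.538462=0.1775; V=2.307692+0.329670+0.177515=2.8149
k=3 load: inc=0.177515, refl=0.177515·0.142857=0.0254; V=2.637363+0.177515+0.025359=2.8402
k=4 src: inc=0.025359, refl=0.025359·0.538462=0.0137; V=2.814877+0.025359+0.013655=2.8539
k=5 load: inc=0.013655, refl=0.013655·0.142857=0.0020; V=2.840237+0.013655+0.001951=2.8558
k=6 src: inc=0.001951, refl=0.001951·0.538462=0.0011; V=2.853892+0.001951+0.001050=2.8569
k=7 load: inc=0.001050, refl=0.001050·0.142857=0.0002; V=2.855842+0.001050+0.000150=2.8570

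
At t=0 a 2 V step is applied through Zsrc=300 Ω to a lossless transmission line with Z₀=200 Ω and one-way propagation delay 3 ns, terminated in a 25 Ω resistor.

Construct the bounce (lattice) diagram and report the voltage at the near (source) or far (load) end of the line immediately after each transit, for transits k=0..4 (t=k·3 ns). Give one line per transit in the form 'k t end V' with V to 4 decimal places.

Γ_L=-0.777778, Γ_S=0.200000; launch V₁=2·200/500=0.800000
k=0 src: V=0.8000
k=1 load: inc=0.800000, refl=0.800000·-0.777778=-0.6222; V=0.000000+0.800000+-0.622222=0.1778
k=2 src: inc=-0.622222, refl=-0.622222·0.200000=-0.1244; V=0.800000+-0.622222+-0.124444=0.0533
k=3 load: inc=-0.124444, refl=-0.124444·-0.777778=0.0968; V=0.177778+-0.124444+0.096790=0.1501
k=4 src: inc=0.096790, refl=0.096790·0.200000=0.0194; V=0.053333+0.096790+0.019358=0.1695

0 0 source 0.8000
1 3 load 0.1778
2 6 source 0.0533
3 9 load 0.1501
4 12 source 0.1695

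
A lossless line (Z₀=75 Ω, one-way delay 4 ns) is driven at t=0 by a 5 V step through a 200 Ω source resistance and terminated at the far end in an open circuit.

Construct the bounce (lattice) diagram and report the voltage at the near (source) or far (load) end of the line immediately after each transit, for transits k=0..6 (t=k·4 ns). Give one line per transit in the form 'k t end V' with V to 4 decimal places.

Γ_L=1.000000, Γ_S=0.454545; launch V₁=5·75/275=1.363636
k=0 src: V=1.3636
k=1 load: inc=1.363636, refl=1.363636·1.000000=1.3636; V=0.000000+1.363636+1.363636=2.7273
k=2 src: inc=1.363636, refl=1.363636·0.454545=0.6198; V=1.363636+1.363636+0.619835=3.3471
k=3 load: inc=0.619835, refl=0.619835·1.000000=0.6198; V=2.727273+0.619835+0.619835=3.9669
k=4 src: inc=0.619835, refl=0.619835·0.454545=0.2817; V=3.347107+0.619835+0.281743=4.2487
k=5 load: inc=0.281743, refl=0.281743·1.000000=0.2817; V=3.966942+0.281743+0.281743=4.5304
k=6 src: inc=0.281743, refl=0.281743·0.454545=0.1281; V=4.248685+0.281743+0.128065=4.6585

0 0 source 1.3636
1 4 load 2.7273
2 8 source 3.3471
3 12 load 3.9669
4 16 source 4.2487
5 20 load 4.5304
6 24 source 4.6585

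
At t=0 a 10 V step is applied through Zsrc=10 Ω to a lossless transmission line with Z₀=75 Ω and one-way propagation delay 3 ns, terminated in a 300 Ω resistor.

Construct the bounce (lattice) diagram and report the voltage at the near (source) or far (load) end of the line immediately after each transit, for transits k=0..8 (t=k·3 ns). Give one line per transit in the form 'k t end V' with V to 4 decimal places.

0 0 source 8.8235
1 3 load 14.1176
2 6 source 10.0692
3 9 load 7.6401
4 12 source 9.4977
5 15 load 10.6122
6 18 source 9.7599
7 21 load 9.2485
8 24 source 9.6396

Γ_L=0.600000, Γ_S=-0.764706; launch V₁=10·75/85=8.823529
k=0 src: V=8.8235
k=1 load: inc=8.823529, refl=8.823529·0.600000=5.2941; V=0.000000+8.823529+5.294118=14.1176
k=2 src: inc=5.294118, refl=5.294118·-0.764706=-4.0484; V=8.823529+5.294118+-4.048443=10.0692
k=3 load: inc=-4.048443, refl=-4.048443·0.600000=-2.4291; V=14.117647+-4.048443+-2.429066=7.6401
k=4 src: inc=-2.429066, refl=-2.429066·-0.764706=1.8575; V=10.069204+-2.429066+1.857521=9.4977
k=5 load: inc=1.857521, refl=1.857521·0.600000=1.1145; V=7.640138+1.857521+1.114513=10.6122
k=6 src: inc=1.114513, refl=1.114513·-0.764706=-0.8523; V=9.497659+1.114513+-0.852274=9.7599
k=7 load: inc=-0.852274, refl=-0.852274·0.600000=-0.5114; V=10.612172+-0.852274+-0.511365=9.2485
k=8 src: inc=-0.511365, refl=-0.511365·-0.764706=0.3910; V=9.759898+-0.511365+0.391043=9.6396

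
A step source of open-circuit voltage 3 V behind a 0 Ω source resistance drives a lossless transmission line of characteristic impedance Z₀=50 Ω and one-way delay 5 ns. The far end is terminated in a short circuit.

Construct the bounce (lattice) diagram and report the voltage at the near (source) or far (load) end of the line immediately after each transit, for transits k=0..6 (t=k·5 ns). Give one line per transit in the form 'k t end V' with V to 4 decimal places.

Γ_L=-1.000000, Γ_S=-1.000000; launch V₁=3·50/50=3.000000
k=0 src: V=3.0000
k=1 load: inc=3.000000, refl=3.000000·-1.000000=-3.0000; V=0.000000+3.000000+-3.000000=0.0000
k=2 src: inc=-3.000000, refl=-3.000000·-1.000000=3.0000; V=3.000000+-3.000000+3.000000=3.0000
k=3 load: inc=3.000000, refl=3.000000·-1.000000=-3.0000; V=0.000000+3.000000+-3.000000=0.0000
k=4 src: inc=-3.000000, refl=-3.000000·-1.000000=3.0000; V=3.000000+-3.000000+3.000000=3.0000
k=5 load: inc=3.000000, refl=3.000000·-1.000000=-3.0000; V=0.000000+3.000000+-3.000000=0.0000
k=6 src: inc=-3.000000, refl=-3.000000·-1.000000=3.0000; V=3.000000+-3.000000+3.000000=3.0000

0 0 source 3.0000
1 5 load 0.0000
2 10 source 3.0000
3 15 load 0.0000
4 20 source 3.0000
5 25 load 0.0000
6 30 source 3.0000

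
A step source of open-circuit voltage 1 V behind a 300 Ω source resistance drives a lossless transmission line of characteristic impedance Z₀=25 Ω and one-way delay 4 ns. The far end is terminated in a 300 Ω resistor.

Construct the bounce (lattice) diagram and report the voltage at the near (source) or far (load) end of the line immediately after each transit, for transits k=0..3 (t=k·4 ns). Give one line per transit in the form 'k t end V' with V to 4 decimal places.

Γ_L=0.846154, Γ_S=0.846154; launch V₁=1·25/325=0.076923
k=0 src: V=0.0769
k=1 load: inc=0.076923, refl=0.076923·0.846154=0.0651; V=0.000000+0.076923+0.065089=0.1420
k=2 src: inc=0.065089, refl=0.065089·0.846154=0.0551; V=0.076923+0.065089+0.055075=0.1971
k=3 load: inc=0.055075, refl=0.055075·0.846154=0.0466; V=0.142012+0.055075+0.046602=0.2437

0 0 source 0.0769
1 4 load 0.1420
2 8 source 0.1971
3 12 load 0.2437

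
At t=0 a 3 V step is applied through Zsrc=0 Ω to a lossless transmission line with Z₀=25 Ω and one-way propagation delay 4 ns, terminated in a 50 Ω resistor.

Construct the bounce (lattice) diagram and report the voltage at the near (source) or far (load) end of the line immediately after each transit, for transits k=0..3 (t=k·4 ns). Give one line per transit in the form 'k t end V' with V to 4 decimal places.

0 0 source 3.0000
1 4 load 4.0000
2 8 source 3.0000
3 12 load 2.6667

Γ_L=0.333333, Γ_S=-1.000000; launch V₁=3·25/25=3.000000
k=0 src: V=3.0000
k=1 load: inc=3.000000, refl=3.000000·0.333333=1.0000; V=0.000000+3.000000+1.000000=4.0000
k=2 src: inc=1.000000, refl=1.000000·-1.000000=-1.0000; V=3.000000+1.000000+-1.000000=3.0000
k=3 load: inc=-1.000000, refl=-1.000000·0.333333=-0.3333; V=4.000000+-1.000000+-0.333333=2.6667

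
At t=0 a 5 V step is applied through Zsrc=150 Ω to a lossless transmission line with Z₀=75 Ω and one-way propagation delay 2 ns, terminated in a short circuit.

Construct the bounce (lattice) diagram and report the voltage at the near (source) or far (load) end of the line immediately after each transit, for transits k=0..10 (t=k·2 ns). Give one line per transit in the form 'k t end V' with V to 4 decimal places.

0 0 source 1.6667
1 2 load 0.0000
2 4 source -0.5556
3 6 load 0.0000
4 8 source 0.1852
5 10 load 0.0000
6 12 source -0.0617
7 14 load 0.0000
8 16 source 0.0206
9 18 load 0.0000
10 20 source -0.0069

Γ_L=-1.000000, Γ_S=0.333333; launch V₁=5·75/225=1.666667
k=0 src: V=1.6667
k=1 load: inc=1.666667, refl=1.666667·-1.000000=-1.6667; V=0.000000+1.666667+-1.666667=0.0000
k=2 src: inc=-1.666667, refl=-1.666667·0.333333=-0.5556; V=1.666667+-1.666667+-0.555556=-0.5556
k=3 load: inc=-0.555556, refl=-0.555556·-1.000000=0.5556; V=0.000000+-0.555556+0.555556=0.0000
k=4 src: inc=0.555556, refl=0.555556·0.333333=0.1852; V=-0.555556+0.555556+0.185185=0.1852
k=5 load: inc=0.185185, refl=0.185185·-1.000000=-0.1852; V=0.000000+0.185185+-0.185185=0.0000
k=6 src: inc=-0.185185, refl=-0.185185·0.333333=-0.0617; V=0.185185+-0.185185+-0.061728=-0.0617
k=7 load: inc=-0.061728, refl=-0.061728·-1.000000=0.0617; V=0.000000+-0.061728+0.061728=0.0000
k=8 src: inc=0.061728, refl=0.061728·0.333333=0.0206; V=-0.061728+0.061728+0.020576=0.0206
k=9 load: inc=0.020576, refl=0.020576·-1.000000=-0.0206; V=0.000000+0.020576+-0.020576=0.0000
k=10 src: inc=-0.020576, refl=-0.020576·0.333333=-0.0069; V=0.020576+-0.020576+-0.006859=-0.0069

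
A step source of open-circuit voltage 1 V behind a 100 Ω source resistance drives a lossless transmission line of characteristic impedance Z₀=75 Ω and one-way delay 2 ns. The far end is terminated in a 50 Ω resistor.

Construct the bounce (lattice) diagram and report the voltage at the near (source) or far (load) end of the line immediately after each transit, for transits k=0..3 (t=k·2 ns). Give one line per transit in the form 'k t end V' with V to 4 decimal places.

0 0 source 0.4286
1 2 load 0.3429
2 4 source 0.3306
3 6 load 0.3331

Γ_L=-0.200000, Γ_S=0.142857; launch V₁=1·75/175=0.428571
k=0 src: V=0.4286
k=1 load: inc=0.428571, refl=0.428571·-0.200000=-0.0857; V=0.000000+0.428571+-0.085714=0.3429
k=2 src: inc=-0.085714, refl=-0.085714·0.142857=-0.0122; V=0.428571+-0.085714+-0.012245=0.3306
k=3 load: inc=-0.012245, refl=-0.012245·-0.200000=0.0024; V=0.342857+-0.012245+0.002449=0.3331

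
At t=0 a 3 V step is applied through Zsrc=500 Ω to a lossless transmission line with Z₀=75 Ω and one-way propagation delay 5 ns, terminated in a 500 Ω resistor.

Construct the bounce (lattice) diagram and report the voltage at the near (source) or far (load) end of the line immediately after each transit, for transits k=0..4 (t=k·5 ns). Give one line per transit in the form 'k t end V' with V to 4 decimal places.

Γ_L=0.739130, Γ_S=0.739130; launch V₁=3·75/575=0.391304
k=0 src: V=0.3913
k=1 load: inc=0.391304, refl=0.391304·0.739130=0.2892; V=0.000000+0.391304+0.289225=0.6805
k=2 src: inc=0.289225, refl=0.289225·0.739130=0.2138; V=0.391304+0.289225+0.213775=0.8943
k=3 load: inc=0.213775, refl=0.213775·0.739130=0.1580; V=0.680529+0.213775+0.158008=1.0523
k=4 src: inc=0.158008, refl=0.158008·0.739130=0.1168; V=0.894304+0.158008+0.116788=1.1691

0 0 source 0.3913
1 5 load 0.6805
2 10 source 0.8943
3 15 load 1.0523
4 20 source 1.1691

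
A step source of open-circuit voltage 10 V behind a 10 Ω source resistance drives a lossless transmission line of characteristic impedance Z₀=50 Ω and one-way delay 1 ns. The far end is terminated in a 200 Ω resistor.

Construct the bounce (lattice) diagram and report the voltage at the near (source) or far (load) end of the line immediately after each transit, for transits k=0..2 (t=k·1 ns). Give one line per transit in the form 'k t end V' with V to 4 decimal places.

Γ_L=0.600000, Γ_S=-0.666667; launch V₁=10·50/60=8.333333
k=0 src: V=8.3333
k=1 load: inc=8.333333, refl=8.333333·0.600000=5.0000; V=0.000000+8.333333+5.000000=13.3333
k=2 src: inc=5.000000, refl=5.000000·-0.666667=-3.3333; V=8.333333+5.000000+-3.333333=10.0000

0 0 source 8.3333
1 1 load 13.3333
2 2 source 10.0000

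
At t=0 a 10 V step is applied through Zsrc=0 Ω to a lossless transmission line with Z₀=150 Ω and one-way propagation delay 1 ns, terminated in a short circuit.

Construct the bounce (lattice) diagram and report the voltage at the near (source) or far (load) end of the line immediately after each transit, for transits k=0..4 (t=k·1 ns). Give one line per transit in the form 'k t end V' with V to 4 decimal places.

Γ_L=-1.000000, Γ_S=-1.000000; launch V₁=10·150/150=10.000000
k=0 src: V=10.0000
k=1 load: inc=10.000000, refl=10.000000·-1.000000=-10.0000; V=0.000000+10.000000+-10.000000=0.0000
k=2 src: inc=-10.000000, refl=-10.000000·-1.000000=10.0000; V=10.000000+-10.000000+10.000000=10.0000
k=3 load: inc=10.000000, refl=10.000000·-1.000000=-10.0000; V=0.000000+10.000000+-10.000000=0.0000
k=4 src: inc=-10.000000, refl=-10.000000·-1.000000=10.0000; V=10.000000+-10.000000+10.000000=10.0000

0 0 source 10.0000
1 1 load 0.0000
2 2 source 10.0000
3 3 load 0.0000
4 4 source 10.0000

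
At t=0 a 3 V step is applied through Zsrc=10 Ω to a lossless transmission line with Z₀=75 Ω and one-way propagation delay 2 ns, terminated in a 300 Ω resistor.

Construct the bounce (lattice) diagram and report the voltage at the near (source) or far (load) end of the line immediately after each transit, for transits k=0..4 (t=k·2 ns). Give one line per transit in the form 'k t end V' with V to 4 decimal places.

0 0 source 2.6471
1 2 load 4.2353
2 4 source 3.0208
3 6 load 2.2920
4 8 source 2.8493

Γ_L=0.600000, Γ_S=-0.764706; launch V₁=3·75/85=2.647059
k=0 src: V=2.6471
k=1 load: inc=2.647059, refl=2.647059·0.600000=1.5882; V=0.000000+2.647059+1.588235=4.2353
k=2 src: inc=1.588235, refl=1.588235·-0.764706=-1.2145; V=2.647059+1.588235+-1.214533=3.0208
k=3 load: inc=-1.214533, refl=-1.214533·0.600000=-0.7287; V=4.235294+-1.214533+-0.728720=2.2920
k=4 src: inc=-0.728720, refl=-0.728720·-0.764706=0.5573; V=3.020761+-0.728720+0.557256=2.8493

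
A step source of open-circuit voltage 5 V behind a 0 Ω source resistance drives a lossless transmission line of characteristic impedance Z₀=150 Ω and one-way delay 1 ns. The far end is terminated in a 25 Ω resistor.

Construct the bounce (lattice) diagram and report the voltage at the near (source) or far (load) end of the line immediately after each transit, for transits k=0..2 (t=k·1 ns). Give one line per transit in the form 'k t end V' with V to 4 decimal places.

0 0 source 5.0000
1 1 load 1.4286
2 2 source 5.0000

Γ_L=-0.714286, Γ_S=-1.000000; launch V₁=5·150/150=5.000000
k=0 src: V=5.0000
k=1 load: inc=5.000000, refl=5.000000·-0.714286=-3.5714; V=0.000000+5.000000+-3.571429=1.4286
k=2 src: inc=-3.571429, refl=-3.571429·-1.000000=3.5714; V=5.000000+-3.571429+3.571429=5.0000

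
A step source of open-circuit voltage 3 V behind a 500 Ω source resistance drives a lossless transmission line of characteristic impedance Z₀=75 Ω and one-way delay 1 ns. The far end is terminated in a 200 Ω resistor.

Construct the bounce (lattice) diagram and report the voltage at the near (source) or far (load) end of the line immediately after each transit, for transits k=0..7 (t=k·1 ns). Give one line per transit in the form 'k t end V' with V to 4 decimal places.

Γ_L=0.454545, Γ_S=0.739130; launch V₁=3·75/575=0.391304
k=0 src: V=0.3913
k=1 load: inc=0.391304, refl=0.391304·0.454545=0.1779; V=0.000000+0.391304+0.177866=0.5692
k=2 src: inc=0.177866, refl=0.177866·0.739130=0.1315; V=0.391304+0.177866+0.131466=0.7006
k=3 load: inc=0.131466, refl=0.131466·0.454545=0.0598; V=0.569170+0.131466+0.059757=0.7604
k=4 src: inc=0.059757, refl=0.059757·0.739130=0.0442; V=0.700636+0.059757+0.044168=0.8046
k=5 load: inc=0.044168, refl=0.044168·0.454545=0.0201; V=0.760393+0.044168+0.020077=0.8246
k=6 src: inc=0.020077, refl=0.020077·0.739130=0.0148; V=0.804561+0.020077+0.014839=0.8395
k=7 load: inc=0.014839, refl=0.014839·0.454545=0.0067; V=0.824638+0.014839+0.006745=0.8462

0 0 source 0.3913
1 1 load 0.5692
2 2 source 0.7006
3 3 load 0.7604
4 4 source 0.8046
5 5 load 0.8246
6 6 source 0.8395
7 7 load 0.8462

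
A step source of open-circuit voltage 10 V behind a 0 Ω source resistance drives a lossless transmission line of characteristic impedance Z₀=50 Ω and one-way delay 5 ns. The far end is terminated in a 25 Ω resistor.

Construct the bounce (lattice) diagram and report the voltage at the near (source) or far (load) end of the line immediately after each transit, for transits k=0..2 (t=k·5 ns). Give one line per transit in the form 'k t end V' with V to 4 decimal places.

Γ_L=-0.333333, Γ_S=-1.000000; launch V₁=10·50/50=10.000000
k=0 src: V=10.0000
k=1 load: inc=10.000000, refl=10.000000·-0.333333=-3.3333; V=0.000000+10.000000+-3.333333=6.6667
k=2 src: inc=-3.333333, refl=-3.333333·-1.000000=3.3333; V=10.000000+-3.333333+3.333333=10.0000

0 0 source 10.0000
1 5 load 6.6667
2 10 source 10.0000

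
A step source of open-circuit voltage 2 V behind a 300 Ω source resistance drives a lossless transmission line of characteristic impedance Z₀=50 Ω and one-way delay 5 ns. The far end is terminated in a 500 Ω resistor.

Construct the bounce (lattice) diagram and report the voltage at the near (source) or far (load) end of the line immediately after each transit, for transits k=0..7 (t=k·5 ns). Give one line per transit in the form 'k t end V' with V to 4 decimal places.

Γ_L=0.818182, Γ_S=0.714286; launch V₁=2·50/350=0.285714
k=0 src: V=0.2857
k=1 load: inc=0.285714, refl=0.285714·0.818182=0.2338; V=0.000000+0.285714+0.233766=0.5195
k=2 src: inc=0.233766, refl=0.233766·0.714286=0.1670; V=0.285714+0.233766+0.166976=0.6865
k=3 load: inc=0.166976, refl=0.166976·0.818182=0.1366; V=0.519481+0.166976+0.136617=0.8231
k=4 src: inc=0.136617, refl=0.136617·0.714286=0.0976; V=0.686456+0.136617+0.097583=0.9207
k=5 load: inc=0.097583, refl=0.097583·0.818182=0.0798; V=0.823073+0.097583+0.079841=1.0005
k=6 src: inc=0.079841, refl=0.079841·0.714286=0.0570; V=0.920656+0.079841+0.057029=1.0575
k=7 load: inc=0.057029, refl=0.057029·0.818182=0.0467; V=1.000497+0.057029+0.046660=1.1042

0 0 source 0.2857
1 5 load 0.5195
2 10 source 0.6865
3 15 load 0.8231
4 20 source 0.9207
5 25 load 1.0005
6 30 source 1.0575
7 35 load 1.1042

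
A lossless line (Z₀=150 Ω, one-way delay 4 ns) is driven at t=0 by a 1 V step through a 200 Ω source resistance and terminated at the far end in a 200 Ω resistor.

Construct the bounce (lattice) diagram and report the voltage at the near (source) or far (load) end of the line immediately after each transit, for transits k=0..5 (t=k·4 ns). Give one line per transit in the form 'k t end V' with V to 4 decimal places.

Γ_L=0.142857, Γ_S=0.142857; launch V₁=1·150/350=0.428571
k=0 src: V=0.4286
k=1 load: inc=0.428571, refl=0.428571·0.142857=0.0612; V=0.000000+0.428571+0.061224=0.4898
k=2 src: inc=0.061224, refl=0.061224·0.142857=0.0087; V=0.428571+0.061224+0.008746=0.4985
k=3 load: inc=0.008746, refl=0.008746·0.142857=0.0012; V=0.489796+0.008746+0.001249=0.4998
k=4 src: inc=0.001249, refl=0.001249·0.142857=0.0002; V=0.498542+0.001249+0.000178=0.5000
k=5 load: inc=0.000178, refl=0.000178·0.142857=0.0000; V=0.499792+0.000178+0.000025=0.5000

0 0 source 0.4286
1 4 load 0.4898
2 8 source 0.4985
3 12 load 0.4998
4 16 source 0.5000
5 20 load 0.5000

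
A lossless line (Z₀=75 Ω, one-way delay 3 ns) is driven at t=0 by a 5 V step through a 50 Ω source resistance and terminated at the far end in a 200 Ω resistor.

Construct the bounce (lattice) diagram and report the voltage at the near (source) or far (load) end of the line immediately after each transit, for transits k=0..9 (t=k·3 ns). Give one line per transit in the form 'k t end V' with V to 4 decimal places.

Γ_L=0.454545, Γ_S=-0.200000; launch V₁=5·75/125=3.000000
k=0 src: V=3.0000
k=1 load: inc=3.000000, refl=3.000000·0.454545=1.3636; V=0.000000+3.000000+1.363636=4.3636
k=2 src: inc=1.363636, refl=1.363636·-0.200000=-0.2727; V=3.000000+1.363636+-0.272727=4.0909
k=3 load: inc=-0.272727, refl=-0.272727·0.454545=-0.1240; V=4.363636+-0.272727+-0.123967=3.9669
k=4 src: inc=-0.123967, refl=-0.123967·-0.200000=0.0248; V=4.090909+-0.123967+0.024793=3.9917
k=5 load: inc=0.024793, refl=0.024793·0.454545=0.0113; V=3.966942+0.024793+0.011270=4.0030
k=6 src: inc=0.011270, refl=0.011270·-0.200000=-0.0023; V=3.991736+0.011270+-0.002254=4.0008
k=7 load: inc=-0.002254, refl=-0.002254·0.454545=-0.0010; V=4.003005+-0.002254+-0.001025=3.9997
k=8 src: inc=-0.001025, refl=-0.001025·-0.200000=0.0002; V=4.000751+-0.001025+0.000205=3.9999
k=9 load: inc=0.000205, refl=0.000205·0.454545=0.0001; V=3.999727+0.000205+0.000093=4.0000

0 0 source 3.0000
1 3 load 4.3636
2 6 source 4.0909
3 9 load 3.9669
4 12 source 3.9917
5 15 load 4.0030
6 18 source 4.0008
7 21 load 3.9997
8 24 source 3.9999
9 27 load 4.0000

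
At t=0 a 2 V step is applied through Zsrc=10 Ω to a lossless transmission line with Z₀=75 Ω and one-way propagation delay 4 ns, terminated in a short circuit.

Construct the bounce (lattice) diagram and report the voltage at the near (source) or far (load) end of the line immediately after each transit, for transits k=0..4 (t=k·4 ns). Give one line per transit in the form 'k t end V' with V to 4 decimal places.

0 0 source 1.7647
1 4 load 0.0000
2 8 source 1.3495
3 12 load 0.0000
4 16 source 1.0320

Γ_L=-1.000000, Γ_S=-0.764706; launch V₁=2·75/85=1.764706
k=0 src: V=1.7647
k=1 load: inc=1.764706, refl=1.764706·-1.000000=-1.7647; V=0.000000+1.764706+-1.764706=0.0000
k=2 src: inc=-1.764706, refl=-1.764706·-0.764706=1.3495; V=1.764706+-1.764706+1.349481=1.3495
k=3 load: inc=1.349481, refl=1.349481·-1.000000=-1.3495; V=0.000000+1.349481+-1.349481=0.0000
k=4 src: inc=-1.349481, refl=-1.349481·-0.764706=1.0320; V=1.349481+-1.349481+1.031956=1.0320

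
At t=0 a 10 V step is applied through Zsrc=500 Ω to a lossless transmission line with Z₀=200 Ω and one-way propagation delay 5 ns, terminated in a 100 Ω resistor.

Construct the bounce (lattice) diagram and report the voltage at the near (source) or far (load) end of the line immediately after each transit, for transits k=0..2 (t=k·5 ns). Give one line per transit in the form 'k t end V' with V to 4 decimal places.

Γ_L=-0.333333, Γ_S=0.428571; launch V₁=10·200/700=2.857143
k=0 src: V=2.8571
k=1 load: inc=2.857143, refl=2.857143·-0.333333=-0.9524; V=0.000000+2.857143+-0.952381=1.9048
k=2 src: inc=-0.952381, refl=-0.952381·0.428571=-0.4082; V=2.857143+-0.952381+-0.408163=1.4966

0 0 source 2.8571
1 5 load 1.9048
2 10 source 1.4966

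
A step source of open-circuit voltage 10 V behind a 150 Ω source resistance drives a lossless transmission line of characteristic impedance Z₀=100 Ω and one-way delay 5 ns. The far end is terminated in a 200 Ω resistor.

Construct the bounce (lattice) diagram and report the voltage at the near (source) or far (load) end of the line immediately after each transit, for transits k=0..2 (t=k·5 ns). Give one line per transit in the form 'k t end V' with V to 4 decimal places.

0 0 source 4.0000
1 5 load 5.3333
2 10 source 5.6000

Γ_L=0.333333, Γ_S=0.200000; launch V₁=10·100/250=4.000000
k=0 src: V=4.0000
k=1 load: inc=4.000000, refl=4.000000·0.333333=1.3333; V=0.000000+4.000000+1.333333=5.3333
k=2 src: inc=1.333333, refl=1.333333·0.200000=0.2667; V=4.000000+1.333333+0.266667=5.6000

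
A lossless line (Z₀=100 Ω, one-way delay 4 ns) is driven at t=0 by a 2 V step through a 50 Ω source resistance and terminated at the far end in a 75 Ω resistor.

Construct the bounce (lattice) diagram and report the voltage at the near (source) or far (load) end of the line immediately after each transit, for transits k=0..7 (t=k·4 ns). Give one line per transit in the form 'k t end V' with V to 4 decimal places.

0 0 source 1.3333
1 4 load 1.1429
2 8 source 1.2063
3 12 load 1.1973
4 16 source 1.2003
5 20 load 1.1999
6 24 source 1.2000
7 28 load 1.2000

Γ_L=-0.142857, Γ_S=-0.333333; launch V₁=2·100/150=1.333333
k=0 src: V=1.3333
k=1 load: inc=1.333333, refl=1.333333·-0.142857=-0.1905; V=0.000000+1.333333+-0.190476=1.1429
k=2 src: inc=-0.190476, refl=-0.190476·-0.333333=0.0635; V=1.333333+-0.190476+0.063492=1.2063
k=3 load: inc=0.063492, refl=0.063492·-0.142857=-0.0091; V=1.142857+0.063492+-0.009070=1.1973
k=4 src: inc=-0.009070, refl=-0.009070·-0.333333=0.0030; V=1.206349+-0.009070+0.003023=1.2003
k=5 load: inc=0.003023, refl=0.003023·-0.142857=-0.0004; V=1.197279+0.003023+-0.000432=1.1999
k=6 src: inc=-0.000432, refl=-0.000432·-0.333333=0.0001; V=1.200302+-0.000432+0.000144=1.2000
k=7 load: inc=0.000144, refl=0.000144·-0.142857=-0.0000; V=1.199870+0.000144+-0.000021=1.2000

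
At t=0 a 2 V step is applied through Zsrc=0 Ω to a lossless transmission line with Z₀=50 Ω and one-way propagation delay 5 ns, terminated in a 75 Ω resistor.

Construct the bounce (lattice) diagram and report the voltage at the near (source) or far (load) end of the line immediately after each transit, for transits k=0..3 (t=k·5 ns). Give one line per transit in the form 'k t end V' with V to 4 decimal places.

0 0 source 2.0000
1 5 load 2.4000
2 10 source 2.0000
3 15 load 1.9200

Γ_L=0.200000, Γ_S=-1.000000; launch V₁=2·50/50=2.000000
k=0 src: V=2.0000
k=1 load: inc=2.000000, refl=2.000000·0.200000=0.4000; V=0.000000+2.000000+0.400000=2.4000
k=2 src: inc=0.400000, refl=0.400000·-1.000000=-0.4000; V=2.000000+0.400000+-0.400000=2.0000
k=3 load: inc=-0.400000, refl=-0.400000·0.200000=-0.0800; V=2.400000+-0.400000+-0.080000=1.9200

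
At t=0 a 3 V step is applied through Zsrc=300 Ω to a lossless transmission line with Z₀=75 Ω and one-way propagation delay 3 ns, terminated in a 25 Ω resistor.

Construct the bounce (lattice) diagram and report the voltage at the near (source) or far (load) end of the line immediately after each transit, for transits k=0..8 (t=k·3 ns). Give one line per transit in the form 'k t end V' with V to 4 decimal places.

Γ_L=-0.500000, Γ_S=0.600000; launch V₁=3·75/375=0.600000
k=0 src: V=0.6000
k=1 load: inc=0.600000, refl=0.600000·-0.500000=-0.3000; V=0.000000+0.600000+-0.300000=0.3000
k=2 src: inc=-0.300000, refl=-0.300000·0.600000=-0.1800; V=0.600000+-0.300000+-0.180000=0.1200
k=3 load: inc=-0.180000, refl=-0.180000·-0.500000=0.0900; V=0.300000+-0.180000+0.090000=0.2100
k=4 src: inc=0.090000, refl=0.090000·0.600000=0.0540; V=0.120000+0.090000+0.054000=0.2640
k=5 load: inc=0.054000, refl=0.054000·-0.500000=-0.0270; V=0.210000+0.054000+-0.027000=0.2370
k=6 src: inc=-0.027000, refl=-0.027000·0.600000=-0.0162; V=0.264000+-0.027000+-0.016200=0.2208
k=7 load: inc=-0.016200, refl=-0.016200·-0.500000=0.0081; V=0.237000+-0.016200+0.008100=0.2289
k=8 src: inc=0.008100, refl=0.008100·0.600000=0.0049; V=0.220800+0.008100+0.004860=0.2338

0 0 source 0.6000
1 3 load 0.3000
2 6 source 0.1200
3 9 load 0.2100
4 12 source 0.2640
5 15 load 0.2370
6 18 source 0.2208
7 21 load 0.2289
8 24 source 0.2338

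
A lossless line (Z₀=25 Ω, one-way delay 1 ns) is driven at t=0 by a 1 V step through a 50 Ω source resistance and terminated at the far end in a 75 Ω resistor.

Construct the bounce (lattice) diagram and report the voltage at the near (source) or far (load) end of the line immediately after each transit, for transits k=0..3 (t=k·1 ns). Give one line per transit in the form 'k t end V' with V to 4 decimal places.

0 0 source 0.3333
1 1 load 0.5000
2 2 source 0.5556
3 3 load 0.5833

Γ_L=0.500000, Γ_S=0.333333; launch V₁=1·25/75=0.333333
k=0 src: V=0.3333
k=1 load: inc=0.333333, refl=0.333333·0.500000=0.1667; V=0.000000+0.333333+0.166667=0.5000
k=2 src: inc=0.166667, refl=0.166667·0.333333=0.0556; V=0.333333+0.166667+0.055556=0.5556
k=3 load: inc=0.055556, refl=0.055556·0.500000=0.0278; V=0.500000+0.055556+0.027778=0.5833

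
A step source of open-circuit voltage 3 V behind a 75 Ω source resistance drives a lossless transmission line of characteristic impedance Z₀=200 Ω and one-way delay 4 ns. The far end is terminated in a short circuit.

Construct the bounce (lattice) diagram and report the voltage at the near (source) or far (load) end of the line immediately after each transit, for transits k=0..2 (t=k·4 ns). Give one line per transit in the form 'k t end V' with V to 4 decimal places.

0 0 source 2.1818
1 4 load 0.0000
2 8 source 0.9917

Γ_L=-1.000000, Γ_S=-0.454545; launch V₁=3·200/275=2.181818
k=0 src: V=2.1818
k=1 load: inc=2.181818, refl=2.181818·-1.000000=-2.1818; V=0.000000+2.181818+-2.181818=0.0000
k=2 src: inc=-2.181818, refl=-2.181818·-0.454545=0.9917; V=2.181818+-2.181818+0.991736=0.9917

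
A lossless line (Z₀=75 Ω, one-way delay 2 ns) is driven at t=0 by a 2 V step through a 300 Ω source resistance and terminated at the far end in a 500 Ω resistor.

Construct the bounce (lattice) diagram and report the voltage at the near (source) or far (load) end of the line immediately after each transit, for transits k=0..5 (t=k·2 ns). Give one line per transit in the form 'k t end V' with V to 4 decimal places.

Γ_L=0.739130, Γ_S=0.600000; launch V₁=2·75/375=0.400000
k=0 src: V=0.4000
k=1 load: inc=0.400000, refl=0.400000·0.739130=0.2957; V=0.000000+0.400000+0.295652=0.6957
k=2 src: inc=0.295652, refl=0.295652·0.600000=0.1774; V=0.400000+0.295652+0.177391=0.8730
k=3 load: inc=0.177391, refl=0.177391·0.739130=0.1311; V=0.695652+0.177391+0.131115=1.0042
k=4 src: inc=0.131115, refl=0.131115·0.600000=0.0787; V=0.873043+0.131115+0.078669=1.0828
k=5 load: inc=0.078669, refl=0.078669·0.739130=0.0581; V=1.004159+0.078669+0.058147=1.1410

0 0 source 0.4000
1 2 load 0.6957
2 4 source 0.8730
3 6 load 1.0042
4 8 source 1.0828
5 10 load 1.1410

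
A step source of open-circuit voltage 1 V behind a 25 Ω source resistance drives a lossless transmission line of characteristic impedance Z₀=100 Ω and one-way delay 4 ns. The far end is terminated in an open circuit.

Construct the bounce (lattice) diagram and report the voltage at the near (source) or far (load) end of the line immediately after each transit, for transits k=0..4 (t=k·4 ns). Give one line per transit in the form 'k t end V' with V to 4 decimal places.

0 0 source 0.8000
1 4 load 1.6000
2 8 source 1.1200
3 12 load 0.6400
4 16 source 0.9280

Γ_L=1.000000, Γ_S=-0.600000; launch V₁=1·100/125=0.800000
k=0 src: V=0.8000
k=1 load: inc=0.800000, refl=0.800000·1.000000=0.8000; V=0.000000+0.800000+0.800000=1.6000
k=2 src: inc=0.800000, refl=0.800000·-0.600000=-0.4800; V=0.800000+0.800000+-0.480000=1.1200
k=3 load: inc=-0.480000, refl=-0.480000·1.000000=-0.4800; V=1.600000+-0.480000+-0.480000=0.6400
k=4 src: inc=-0.480000, refl=-0.480000·-0.600000=0.2880; V=1.120000+-0.480000+0.288000=0.9280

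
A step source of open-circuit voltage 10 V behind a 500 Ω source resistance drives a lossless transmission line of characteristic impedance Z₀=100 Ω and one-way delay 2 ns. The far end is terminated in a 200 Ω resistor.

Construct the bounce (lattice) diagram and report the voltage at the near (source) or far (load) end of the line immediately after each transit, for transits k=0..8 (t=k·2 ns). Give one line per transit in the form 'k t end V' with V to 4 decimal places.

Γ_L=0.333333, Γ_S=0.666667; launch V₁=10·100/600=1.666667
k=0 src: V=1.6667
k=1 load: inc=1.666667, refl=1.666667·0.333333=0.5556; V=0.000000+1.666667+0.555556=2.2222
k=2 src: inc=0.555556, refl=0.555556·0.666667=0.3704; V=1.666667+0.555556+0.370370=2.5926
k=3 load: inc=0.370370, refl=0.370370·0.333333=0.1235; V=2.222222+0.370370+0.123457=2.7160
k=4 src: inc=0.123457, refl=0.123457·0.666667=0.0823; V=2.592593+0.123457+0.082305=2.7984
k=5 load: inc=0.082305, refl=0.082305·0.333333=0.0274; V=2.716049+0.082305+0.027435=2.8258
k=6 src: inc=0.027435, refl=0.027435·0.666667=0.0183; V=2.798354+0.027435+0.018290=2.8441
k=7 load: inc=0.018290, refl=0.018290·0.333333=0.0061; V=2.825789+0.018290+0.006097=2.8502
k=8 src: inc=0.006097, refl=0.006097·0.666667=0.0041; V=2.844079+0.006097+0.004064=2.8542

0 0 source 1.6667
1 2 load 2.2222
2 4 source 2.5926
3 6 load 2.7160
4 8 source 2.7984
5 10 load 2.8258
6 12 source 2.8441
7 14 load 2.8502
8 16 source 2.8542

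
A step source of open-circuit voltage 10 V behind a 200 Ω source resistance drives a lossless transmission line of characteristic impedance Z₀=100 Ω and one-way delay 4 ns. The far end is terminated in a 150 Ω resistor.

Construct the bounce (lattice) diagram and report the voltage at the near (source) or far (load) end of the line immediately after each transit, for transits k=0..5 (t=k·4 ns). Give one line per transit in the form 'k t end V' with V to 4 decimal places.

Γ_L=0.200000, Γ_S=0.333333; launch V₁=10·100/300=3.333333
k=0 src: V=3.3333
k=1 load: inc=3.333333, refl=3.333333·0.200000=0.6667; V=0.000000+3.333333+0.666667=4.0000
k=2 src: inc=0.666667, refl=0.666667·0.333333=0.2222; V=3.333333+0.666667+0.222222=4.2222
k=3 load: inc=0.222222, refl=0.222222·0.200000=0.0444; V=4.000000+0.222222+0.044444=4.2667
k=4 src: inc=0.044444, refl=0.044444·0.333333=0.0148; V=4.222222+0.044444+0.014815=4.2815
k=5 load: inc=0.014815, refl=0.014815·0.200000=0.0030; V=4.266667+0.014815+0.002963=4.2844

0 0 source 3.3333
1 4 load 4.0000
2 8 source 4.2222
3 12 load 4.2667
4 16 source 4.2815
5 20 load 4.2844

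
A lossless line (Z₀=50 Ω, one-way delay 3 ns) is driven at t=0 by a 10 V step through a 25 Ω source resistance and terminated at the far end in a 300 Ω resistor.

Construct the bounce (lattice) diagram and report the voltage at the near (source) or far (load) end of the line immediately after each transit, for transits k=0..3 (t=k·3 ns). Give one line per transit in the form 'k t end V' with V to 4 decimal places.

0 0 source 6.6667
1 3 load 11.4286
2 6 source 9.8413
3 9 load 8.7075

Γ_L=0.714286, Γ_S=-0.333333; launch V₁=10·50/75=6.666667
k=0 src: V=6.6667
k=1 load: inc=6.666667, refl=6.666667·0.714286=4.7619; V=0.000000+6.666667+4.761905=11.4286
k=2 src: inc=4.761905, refl=4.761905·-0.333333=-1.5873; V=6.666667+4.761905+-1.587302=9.8413
k=3 load: inc=-1.587302, refl=-1.587302·0.714286=-1.1338; V=11.428571+-1.587302+-1.133787=8.7075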